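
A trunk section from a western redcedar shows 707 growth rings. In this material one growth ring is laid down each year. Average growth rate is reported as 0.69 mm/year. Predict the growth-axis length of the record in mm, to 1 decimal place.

487.8 mm

707 years of growth are recorded.
707 years at 0.69 mm/year gives 0.69 × 707 = 487.8 mm.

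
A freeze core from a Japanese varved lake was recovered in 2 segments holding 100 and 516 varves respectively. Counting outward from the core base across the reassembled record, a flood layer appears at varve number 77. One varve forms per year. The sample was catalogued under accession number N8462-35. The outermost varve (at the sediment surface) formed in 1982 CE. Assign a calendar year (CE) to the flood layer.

1443 CE

Total varves = 100 + 516 = 616.
616 − 77 = 539 varves lie beyond the flood layer toward the sediment surface.
The varve at the sediment surface is 1982 CE, so the flood layer dates to 1982 − 539 = 1443 CE.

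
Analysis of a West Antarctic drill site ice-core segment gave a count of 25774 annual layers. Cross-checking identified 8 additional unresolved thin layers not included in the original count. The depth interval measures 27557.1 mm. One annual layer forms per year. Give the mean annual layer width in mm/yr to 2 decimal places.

1.07 mm/yr

Correcting the raw count gives 25774 + 8 = 25782 true annual layers.
27557.1 mm over 25782 years gives 27557.1 / 25782 ≈ 1.07 mm/yr.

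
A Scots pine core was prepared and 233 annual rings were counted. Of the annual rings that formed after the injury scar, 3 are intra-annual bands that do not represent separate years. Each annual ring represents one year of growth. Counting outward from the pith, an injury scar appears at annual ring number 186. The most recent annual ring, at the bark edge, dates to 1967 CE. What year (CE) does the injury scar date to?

The injury scar sits at annual ring 186 from the pith, so 233 − 186 = 47 annual rings formed after it.
Removing the 3 false annual rings leaves 47 − 3 = 44 true annual rings beyond the injury scar.
1967 − 44 = 1923 CE.

1923 CE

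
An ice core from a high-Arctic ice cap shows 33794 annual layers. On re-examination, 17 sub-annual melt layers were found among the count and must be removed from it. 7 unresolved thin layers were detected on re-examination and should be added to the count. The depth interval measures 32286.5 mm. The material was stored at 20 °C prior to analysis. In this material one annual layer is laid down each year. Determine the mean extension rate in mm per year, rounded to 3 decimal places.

Correcting the raw count gives 33794 − 17 + 7 = 33784 true annual layers.
32286.5 mm over 33784 years gives 32286.5 / 33784 ≈ 0.956 mm per year.

0.956 mm per year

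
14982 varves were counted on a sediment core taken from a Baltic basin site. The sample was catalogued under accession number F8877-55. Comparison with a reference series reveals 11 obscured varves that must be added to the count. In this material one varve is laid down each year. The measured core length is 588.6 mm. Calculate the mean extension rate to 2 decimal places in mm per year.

After corrections the count is 14982 + 11 = 14993 varves.
Extension rate ≈ 588.6 / 14993 = 0.04 mm per year.

0.04 mm per year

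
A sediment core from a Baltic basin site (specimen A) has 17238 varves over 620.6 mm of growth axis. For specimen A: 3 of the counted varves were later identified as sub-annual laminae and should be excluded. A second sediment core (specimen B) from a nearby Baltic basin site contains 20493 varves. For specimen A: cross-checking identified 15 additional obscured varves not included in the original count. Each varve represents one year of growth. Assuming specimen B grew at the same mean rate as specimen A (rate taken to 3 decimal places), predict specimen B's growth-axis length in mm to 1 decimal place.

Specimen A: after corrections the count is 17238 − 3 + 15 = 17250 varves.
A: Extension rate ≈ 620.6 / 17250 = 0.036 mm/yr.
B's length ≈ 0.036 × 20493 = 737.7 mm.

737.7 mm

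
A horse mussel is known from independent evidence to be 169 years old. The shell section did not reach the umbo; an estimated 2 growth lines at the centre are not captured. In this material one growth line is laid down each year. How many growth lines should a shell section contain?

One growth line per year gives 169 growth lines over 169 years.
Less the 2 uncaptured growth lines: 169 − 2 = 167.

167 growth lines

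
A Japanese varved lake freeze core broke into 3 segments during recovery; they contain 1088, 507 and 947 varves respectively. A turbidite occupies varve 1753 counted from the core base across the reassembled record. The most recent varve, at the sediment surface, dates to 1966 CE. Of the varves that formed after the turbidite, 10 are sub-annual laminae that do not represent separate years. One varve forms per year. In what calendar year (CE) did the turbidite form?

Total varves = 1088 + 507 + 947 = 2542.
2542 − 1753 = 789 varves lie beyond the turbidite toward the sediment surface.
Removing the 10 false varves leaves 789 − 10 = 779 true varves beyond the turbidite.
1966 − 779 = 1187 CE.

1187 CE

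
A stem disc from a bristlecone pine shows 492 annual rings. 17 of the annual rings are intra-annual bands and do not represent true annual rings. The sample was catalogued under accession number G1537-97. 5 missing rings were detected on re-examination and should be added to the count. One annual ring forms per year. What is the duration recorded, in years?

480 years

After corrections the count is 492 − 17 + 5 = 480 annual rings.
One annual ring per year makes the duration 480 years.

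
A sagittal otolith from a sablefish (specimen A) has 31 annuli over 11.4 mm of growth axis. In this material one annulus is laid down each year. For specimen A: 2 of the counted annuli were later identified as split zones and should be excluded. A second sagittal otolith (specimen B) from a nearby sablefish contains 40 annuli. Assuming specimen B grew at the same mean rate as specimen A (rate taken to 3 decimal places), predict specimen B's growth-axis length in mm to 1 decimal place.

15.7 mm

Specimen A: after corrections the count is 31 − 2 = 29 annuli.
A: Extension rate ≈ 11.4 / 29 = 0.393 mm/year.
B's length ≈ 0.393 × 40 = 15.7 mm.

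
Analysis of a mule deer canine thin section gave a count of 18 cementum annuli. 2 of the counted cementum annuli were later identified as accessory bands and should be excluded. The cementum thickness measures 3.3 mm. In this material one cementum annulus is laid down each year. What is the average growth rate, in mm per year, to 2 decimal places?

0.21 mm per year

After corrections the count is 18 − 2 = 16 cementum annuli.
Extension rate ≈ 3.3 / 16 = 0.21 mm per year.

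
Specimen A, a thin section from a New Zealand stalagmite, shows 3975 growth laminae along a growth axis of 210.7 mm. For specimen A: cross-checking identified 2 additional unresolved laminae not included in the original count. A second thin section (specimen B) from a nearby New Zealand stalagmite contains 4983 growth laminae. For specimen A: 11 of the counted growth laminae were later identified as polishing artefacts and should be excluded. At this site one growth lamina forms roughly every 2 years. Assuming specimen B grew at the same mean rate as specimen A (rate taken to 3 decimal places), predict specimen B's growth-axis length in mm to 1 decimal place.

269.1 mm

Specimen A: after corrections the count is 3975 − 11 + 2 = 3966 growth laminae.
Specimen A: at 2 years per growth lamina, 3966 × 2 = 7932 years.
A: 210.7 mm over 7932 years gives 210.7 / 7932 ≈ 0.027 mm/yr.
Specimen B: multiplying by 2 years per growth lamina: 4983 × 2 = 9966 years. Length of B = 0.027 × 9966 = 269.1 mm.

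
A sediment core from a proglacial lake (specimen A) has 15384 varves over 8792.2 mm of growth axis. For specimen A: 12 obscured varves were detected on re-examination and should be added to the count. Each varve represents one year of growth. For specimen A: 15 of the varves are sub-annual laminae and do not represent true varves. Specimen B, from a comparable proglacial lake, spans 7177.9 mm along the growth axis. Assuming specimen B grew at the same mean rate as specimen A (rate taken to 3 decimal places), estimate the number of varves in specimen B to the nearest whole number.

Specimen A: correcting the raw count gives 15384 − 15 + 12 = 15381 true varves.
A: Extension rate ≈ 8792.2 / 15381 = 0.572 mm/yr.
For B, 7177.9 / 0.572 = 12548.78 years ≈ 12549 varves.

12549 varves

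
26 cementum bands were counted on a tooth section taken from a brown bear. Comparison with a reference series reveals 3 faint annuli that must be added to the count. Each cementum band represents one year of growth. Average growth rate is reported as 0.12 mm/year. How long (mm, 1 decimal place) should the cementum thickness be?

3.5 mm

True cementum band count = 26 + 3 = 29.
Length ≈ 0.12 × 29 = 3.5 mm.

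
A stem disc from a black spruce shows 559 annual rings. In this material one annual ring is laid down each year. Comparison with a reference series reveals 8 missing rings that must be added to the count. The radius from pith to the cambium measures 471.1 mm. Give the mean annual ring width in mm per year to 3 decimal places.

0.831 mm per year

True annual ring count = 559 + 8 = 567.
Extension rate ≈ 471.1 / 567 = 0.831 mm per year.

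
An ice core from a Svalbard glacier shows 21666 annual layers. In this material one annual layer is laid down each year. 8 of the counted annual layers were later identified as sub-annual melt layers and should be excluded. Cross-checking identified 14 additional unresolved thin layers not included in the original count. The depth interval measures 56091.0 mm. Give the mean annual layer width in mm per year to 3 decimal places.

2.588 mm per year

Correcting the raw count gives 21666 − 8 + 14 = 21672 true annual layers.
56091.0 mm over 21672 years gives 56091.0 / 21672 ≈ 2.588 mm per year.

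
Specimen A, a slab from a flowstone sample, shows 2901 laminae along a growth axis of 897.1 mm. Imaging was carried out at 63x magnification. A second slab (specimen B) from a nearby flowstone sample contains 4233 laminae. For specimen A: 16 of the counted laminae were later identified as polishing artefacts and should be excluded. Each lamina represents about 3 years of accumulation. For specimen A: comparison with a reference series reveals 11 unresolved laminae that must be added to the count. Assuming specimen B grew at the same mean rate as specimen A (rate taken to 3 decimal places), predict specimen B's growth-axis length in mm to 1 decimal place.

Specimen A: after corrections the count is 2901 − 16 + 11 = 2896 laminae.
Specimen A: multiplying by 3 years per lamina: 2896 × 3 = 8688 years.
A: 897.1 mm over 8688 years gives 897.1 / 8688 ≈ 0.103 mm/yr.
Specimen B: 4233 laminae at 3 years each span 4233 × 3 = 12699 years. B's length ≈ 0.103 × 12699 = 1308.0 mm.

1308.0 mm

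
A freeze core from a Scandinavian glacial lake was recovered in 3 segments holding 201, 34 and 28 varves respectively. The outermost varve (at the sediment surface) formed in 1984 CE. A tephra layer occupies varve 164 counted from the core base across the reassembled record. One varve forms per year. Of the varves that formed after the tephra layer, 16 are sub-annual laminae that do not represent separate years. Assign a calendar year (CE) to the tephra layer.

Total varves = 201 + 34 + 28 = 263.
The tephra layer sits at varve 164 from the core base, so 263 − 164 = 99 varves formed after it.
Excluding 16 false varves: 99 − 16 = 83.
The varve at the sediment surface is 1984 CE, so the tephra layer dates to 1984 − 83 = 1901 CE.

1901 CE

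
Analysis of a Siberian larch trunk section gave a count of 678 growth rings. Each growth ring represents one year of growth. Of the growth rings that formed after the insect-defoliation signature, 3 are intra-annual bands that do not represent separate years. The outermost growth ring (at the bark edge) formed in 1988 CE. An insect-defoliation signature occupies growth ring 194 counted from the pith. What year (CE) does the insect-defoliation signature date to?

1507 CE

Between growth ring 194 and the bark edge there are 678 − 194 = 484 growth rings.
Removing the 3 false growth rings leaves 484 − 3 = 481 true growth rings beyond the insect-defoliation signature.
The growth ring at the bark edge is 1988 CE, so the insect-defoliation signature dates to 1988 − 481 = 1507 CE.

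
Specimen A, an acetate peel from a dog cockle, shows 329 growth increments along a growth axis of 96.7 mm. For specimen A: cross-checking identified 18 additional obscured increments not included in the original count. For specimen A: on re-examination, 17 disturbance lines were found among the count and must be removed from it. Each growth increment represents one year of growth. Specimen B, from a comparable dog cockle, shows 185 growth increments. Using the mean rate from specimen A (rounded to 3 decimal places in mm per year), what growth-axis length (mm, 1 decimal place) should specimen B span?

Specimen A: after corrections the count is 329 − 17 + 18 = 330 growth increments.
A: Extension rate ≈ 96.7 / 330 = 0.293 mm/year.
B's length ≈ 0.293 × 185 = 54.2 mm.

54.2 mm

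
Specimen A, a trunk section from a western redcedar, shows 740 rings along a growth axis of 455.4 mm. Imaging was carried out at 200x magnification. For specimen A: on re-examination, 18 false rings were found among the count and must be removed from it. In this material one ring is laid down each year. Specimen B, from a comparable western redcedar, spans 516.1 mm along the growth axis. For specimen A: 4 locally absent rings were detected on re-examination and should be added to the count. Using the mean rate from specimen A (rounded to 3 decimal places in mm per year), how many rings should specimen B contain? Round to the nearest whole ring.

Specimen A: after corrections the count is 740 − 18 + 4 = 726 rings.
A: Extension rate ≈ 455.4 / 726 = 0.627 mm per year.
B spans 516.1 / 0.627 = 823.13 years ≈ 823 rings.

823 rings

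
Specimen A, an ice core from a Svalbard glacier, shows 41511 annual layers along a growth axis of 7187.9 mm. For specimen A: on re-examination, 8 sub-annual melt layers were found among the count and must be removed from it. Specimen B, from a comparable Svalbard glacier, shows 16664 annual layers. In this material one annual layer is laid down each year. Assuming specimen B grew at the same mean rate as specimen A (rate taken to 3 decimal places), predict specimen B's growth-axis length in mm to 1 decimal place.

Specimen A: correcting the raw count gives 41511 − 8 = 41503 true annual layers.
A: Extension rate ≈ 7187.9 / 41503 = 0.173 mm/year.
For B, 0.173 mm/year × 16664 years = 2882.9 mm.

2882.9 mm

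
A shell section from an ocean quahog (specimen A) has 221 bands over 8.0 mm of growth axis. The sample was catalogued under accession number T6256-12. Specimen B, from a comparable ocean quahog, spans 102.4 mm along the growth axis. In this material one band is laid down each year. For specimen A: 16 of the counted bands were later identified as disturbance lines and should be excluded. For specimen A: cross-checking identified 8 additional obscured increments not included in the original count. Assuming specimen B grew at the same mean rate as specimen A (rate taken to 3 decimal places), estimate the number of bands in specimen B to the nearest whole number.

Specimen A: true band count = 221 − 16 + 8 = 213.
A: Mean rate = 8.0 mm / 213 years ≈ 0.038 mm/yr.
For B, 102.4 / 0.038 = 2694.74 years ≈ 2695 bands.

2695 bands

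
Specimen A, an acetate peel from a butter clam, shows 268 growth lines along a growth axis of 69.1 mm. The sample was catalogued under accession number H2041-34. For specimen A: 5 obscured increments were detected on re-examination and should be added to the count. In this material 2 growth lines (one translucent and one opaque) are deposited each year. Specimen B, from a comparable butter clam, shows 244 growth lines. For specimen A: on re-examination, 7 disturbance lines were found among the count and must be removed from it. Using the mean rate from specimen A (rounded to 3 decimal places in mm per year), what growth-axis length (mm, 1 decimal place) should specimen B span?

Specimen A: true growth line count = 268 − 7 + 5 = 266.
Specimen A: with 2 growth lines per year, 266 / 2 = 133 years.
A: Mean rate = 69.1 mm / 133 years ≈ 0.520 mm/yr.
Specimen B: 244 growth lines at 2 per year is 244 / 2 = 122 years. For B, 0.520 mm/year × 122 years = 63.4 mm.

63.4 mm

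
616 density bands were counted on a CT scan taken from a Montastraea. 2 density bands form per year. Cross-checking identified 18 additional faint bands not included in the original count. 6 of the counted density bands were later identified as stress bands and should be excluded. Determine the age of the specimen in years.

314 years

True density band count = 616 − 6 + 18 = 628.
With 2 density bands per year, 628 / 2 = 314 years.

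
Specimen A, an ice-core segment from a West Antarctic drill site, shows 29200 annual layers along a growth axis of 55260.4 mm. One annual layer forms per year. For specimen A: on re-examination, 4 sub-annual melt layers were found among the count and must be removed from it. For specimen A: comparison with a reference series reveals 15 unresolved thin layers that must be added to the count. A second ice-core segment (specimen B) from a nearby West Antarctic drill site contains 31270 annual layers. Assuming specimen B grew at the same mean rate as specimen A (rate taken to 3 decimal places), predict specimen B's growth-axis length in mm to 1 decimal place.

Specimen A: correcting the raw count gives 29200 − 4 + 15 = 29211 true annual layers.
A: Mean rate = 55260.4 mm / 29211 years ≈ 1.892 mm/yr.
For B, 1.892 mm/year × 31270 years = 59162.8 mm.

59162.8 mm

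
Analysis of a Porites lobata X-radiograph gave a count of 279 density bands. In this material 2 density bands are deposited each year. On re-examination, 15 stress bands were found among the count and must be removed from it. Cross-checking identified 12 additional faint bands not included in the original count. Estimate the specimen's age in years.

138 years

True density band count = 279 − 15 + 12 = 276.
Dividing by 2 density bands per year: 276 / 2 = 138 years.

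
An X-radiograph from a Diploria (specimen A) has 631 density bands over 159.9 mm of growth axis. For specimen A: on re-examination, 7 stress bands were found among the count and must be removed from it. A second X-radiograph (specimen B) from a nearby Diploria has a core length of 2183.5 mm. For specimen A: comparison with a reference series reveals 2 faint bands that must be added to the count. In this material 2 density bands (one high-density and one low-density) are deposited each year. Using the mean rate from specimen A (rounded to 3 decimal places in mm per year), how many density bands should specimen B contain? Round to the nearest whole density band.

8546 density bands

Specimen A: true density band count = 631 − 7 + 2 = 626.
Specimen A: with 2 density bands per year, 626 / 2 = 313 years.
A: Mean rate = 159.9 mm / 313 years ≈ 0.511 mm/yr.
B spans 2183.5 / 0.511 = 4272.99 years; at 2 density bands per year that is 4272.99 × 2 ≈ 8546 density bands.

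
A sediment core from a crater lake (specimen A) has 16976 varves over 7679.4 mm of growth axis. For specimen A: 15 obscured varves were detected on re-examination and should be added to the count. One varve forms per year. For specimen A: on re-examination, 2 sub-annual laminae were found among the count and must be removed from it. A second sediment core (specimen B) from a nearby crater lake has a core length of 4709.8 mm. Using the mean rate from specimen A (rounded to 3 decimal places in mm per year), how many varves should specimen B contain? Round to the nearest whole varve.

Specimen A: after corrections the count is 16976 − 2 + 15 = 16989 varves.
A: 7679.4 mm over 16989 years gives 7679.4 / 16989 ≈ 0.452 mm/year.
For B, 4709.8 / 0.452 = 10419.91 years ≈ 10420 varves.

10420 varves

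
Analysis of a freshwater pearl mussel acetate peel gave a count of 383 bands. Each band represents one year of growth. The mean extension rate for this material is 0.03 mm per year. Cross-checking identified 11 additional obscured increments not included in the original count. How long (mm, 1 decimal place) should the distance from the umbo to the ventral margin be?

Adjusted count: 383 + 11 = 394 bands.
394 years at 0.03 mm/year gives 0.03 × 394 = 11.8 mm.

11.8 mm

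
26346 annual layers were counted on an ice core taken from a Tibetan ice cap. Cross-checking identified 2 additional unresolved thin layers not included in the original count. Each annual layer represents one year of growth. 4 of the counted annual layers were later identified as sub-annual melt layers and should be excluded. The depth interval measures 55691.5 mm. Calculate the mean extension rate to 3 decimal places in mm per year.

2.114 mm per year

Correcting the raw count gives 26346 − 4 + 2 = 26344 true annual layers.
Extension rate ≈ 55691.5 / 26344 = 2.114 mm per year.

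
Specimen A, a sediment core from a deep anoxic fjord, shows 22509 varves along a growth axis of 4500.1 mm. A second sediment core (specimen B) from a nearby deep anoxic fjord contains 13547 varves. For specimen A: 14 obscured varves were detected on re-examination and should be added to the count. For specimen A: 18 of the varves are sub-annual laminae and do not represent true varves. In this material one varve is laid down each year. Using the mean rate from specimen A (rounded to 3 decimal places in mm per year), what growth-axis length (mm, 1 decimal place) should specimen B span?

Specimen A: after corrections the count is 22509 − 18 + 14 = 22505 varves.
A: Mean rate = 4500.1 mm / 22505 years ≈ 0.200 mm/year.
Length of B = 0.200 × 13547 = 2709.4 mm.

2709.4 mm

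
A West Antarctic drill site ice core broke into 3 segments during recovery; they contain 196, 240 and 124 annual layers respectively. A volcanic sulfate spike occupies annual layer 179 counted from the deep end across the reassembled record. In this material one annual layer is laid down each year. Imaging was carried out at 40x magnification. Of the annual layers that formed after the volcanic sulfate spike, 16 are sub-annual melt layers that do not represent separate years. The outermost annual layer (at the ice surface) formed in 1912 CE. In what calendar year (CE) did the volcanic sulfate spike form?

1547 CE

Total annual layers = 196 + 240 + 124 = 560.
Between annual layer 179 and the ice surface there are 560 − 179 = 381 annual layers.
Excluding 16 false annual layers: 381 − 16 = 365.
The annual layer at the ice surface is 1912 CE, so the volcanic sulfate spike dates to 1912 − 365 = 1547 CE.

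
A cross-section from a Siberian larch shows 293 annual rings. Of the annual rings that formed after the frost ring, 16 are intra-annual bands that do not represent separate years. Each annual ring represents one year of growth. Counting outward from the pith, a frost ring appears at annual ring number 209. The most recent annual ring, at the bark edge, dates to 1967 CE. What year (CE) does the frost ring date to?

1899 CE

293 − 209 = 84 annual rings lie beyond the frost ring toward the bark edge.
Excluding 16 false annual rings: 84 − 16 = 68.
The annual ring at the bark edge is 1967 CE, so the frost ring dates to 1967 − 68 = 1899 CE.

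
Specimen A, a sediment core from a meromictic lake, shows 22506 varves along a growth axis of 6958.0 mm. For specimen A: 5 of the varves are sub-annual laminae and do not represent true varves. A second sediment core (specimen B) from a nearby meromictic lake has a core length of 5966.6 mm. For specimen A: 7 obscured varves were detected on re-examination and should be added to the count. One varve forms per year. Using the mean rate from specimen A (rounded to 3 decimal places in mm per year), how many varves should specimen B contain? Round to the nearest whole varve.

Specimen A: adjusted count: 22506 − 5 + 7 = 22508 varves.
A: Extension rate ≈ 6958.0 / 22508 = 0.309 mm/yr.
B spans 5966.6 / 0.309 = 19309.39 years ≈ 19309 varves.

19309 varves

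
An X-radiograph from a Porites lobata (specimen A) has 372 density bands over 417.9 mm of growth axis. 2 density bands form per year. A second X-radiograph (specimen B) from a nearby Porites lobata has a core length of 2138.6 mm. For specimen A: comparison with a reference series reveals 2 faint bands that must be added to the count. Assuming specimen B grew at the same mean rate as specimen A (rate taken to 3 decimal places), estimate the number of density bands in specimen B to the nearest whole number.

1914 density bands

Specimen A: true density band count = 372 + 2 = 374.
Specimen A: dividing by 2 density bands per year: 374 / 2 = 187 years.
A: Mean rate = 417.9 mm / 187 years ≈ 2.235 mm/yr.
B spans 2138.6 / 2.235 = 956.87 years; at 2 density bands per year that is 956.87 × 2 ≈ 1914 density bands.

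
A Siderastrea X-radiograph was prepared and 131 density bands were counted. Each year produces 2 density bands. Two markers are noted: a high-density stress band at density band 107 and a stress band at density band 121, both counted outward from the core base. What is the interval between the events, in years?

7 yr

The two markers are separated by 121 − 107 = 14 density bands.
With 2 density bands per year, 14 / 2 = 7 years.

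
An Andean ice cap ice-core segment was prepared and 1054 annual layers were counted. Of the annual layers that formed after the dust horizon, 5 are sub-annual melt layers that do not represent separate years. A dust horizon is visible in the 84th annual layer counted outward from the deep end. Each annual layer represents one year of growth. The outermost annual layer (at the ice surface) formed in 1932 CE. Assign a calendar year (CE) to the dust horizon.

967 CE

The dust horizon sits at annual layer 84 from the deep end, so 1054 − 84 = 970 annual layers formed after it.
Removing the 5 false annual layers leaves 970 − 5 = 965 true annual layers beyond the dust horizon.
1932 − 965 = 967 CE.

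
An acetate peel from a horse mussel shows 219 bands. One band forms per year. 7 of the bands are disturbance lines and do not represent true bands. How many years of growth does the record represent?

True band count = 219 − 7 = 212.
One band per year makes the duration 212 years.

212 years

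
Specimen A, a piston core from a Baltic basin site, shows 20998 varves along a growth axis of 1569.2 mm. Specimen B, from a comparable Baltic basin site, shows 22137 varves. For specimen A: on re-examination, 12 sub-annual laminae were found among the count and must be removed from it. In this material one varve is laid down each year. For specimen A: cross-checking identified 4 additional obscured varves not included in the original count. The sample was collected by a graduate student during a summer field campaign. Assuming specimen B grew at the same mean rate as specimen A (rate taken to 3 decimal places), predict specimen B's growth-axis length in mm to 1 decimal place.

Specimen A: correcting the raw count gives 20998 − 12 + 4 = 20990 true varves.
A: Extension rate ≈ 1569.2 / 20990 = 0.075 mm per year.
For B, 0.075 mm/year × 22137 years = 1660.3 mm.

1660.3 mm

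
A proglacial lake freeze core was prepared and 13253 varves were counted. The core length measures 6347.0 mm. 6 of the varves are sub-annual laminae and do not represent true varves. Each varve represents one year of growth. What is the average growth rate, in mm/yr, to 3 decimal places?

0.479 mm/yr

After corrections the count is 13253 − 6 = 13247 varves.
Extension rate ≈ 6347.0 / 13247 = 0.479 mm/yr.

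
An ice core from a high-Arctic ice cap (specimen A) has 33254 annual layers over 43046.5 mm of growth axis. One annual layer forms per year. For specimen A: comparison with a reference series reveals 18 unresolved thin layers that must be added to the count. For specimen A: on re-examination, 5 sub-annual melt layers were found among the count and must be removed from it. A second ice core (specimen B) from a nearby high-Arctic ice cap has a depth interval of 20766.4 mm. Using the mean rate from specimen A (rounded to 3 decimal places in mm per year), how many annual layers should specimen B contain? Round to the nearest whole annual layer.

16048 annual layers

Specimen A: correcting the raw count gives 33254 − 5 + 18 = 33267 true annual layers.
A: Mean rate = 43046.5 mm / 33267 years ≈ 1.294 mm/yr.
Specimen B: 20766.4 mm / 1.294 mm per year = 16048.22 years ≈ 16048 annual layers.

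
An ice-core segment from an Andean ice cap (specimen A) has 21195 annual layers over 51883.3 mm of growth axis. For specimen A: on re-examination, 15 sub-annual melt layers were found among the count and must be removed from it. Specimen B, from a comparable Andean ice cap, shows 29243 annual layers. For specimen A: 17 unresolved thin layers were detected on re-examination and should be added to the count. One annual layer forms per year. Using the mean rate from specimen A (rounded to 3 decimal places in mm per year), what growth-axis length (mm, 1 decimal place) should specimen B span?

Specimen A: true annual layer count = 21195 − 15 + 17 = 21197.
A: Extension rate ≈ 51883.3 / 21197 = 2.448 mm per year.
For B, 2.448 mm/year × 29243 years = 71586.9 mm.

71586.9 mm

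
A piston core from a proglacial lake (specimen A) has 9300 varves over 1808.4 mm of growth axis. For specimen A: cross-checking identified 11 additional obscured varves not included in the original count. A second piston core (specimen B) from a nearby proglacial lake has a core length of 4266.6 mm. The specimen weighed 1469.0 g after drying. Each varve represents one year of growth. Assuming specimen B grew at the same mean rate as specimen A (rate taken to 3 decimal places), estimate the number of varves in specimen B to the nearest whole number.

Specimen A: adjusted count: 9300 + 11 = 9311 varves.
A: Mean rate = 1808.4 mm / 9311 years ≈ 0.194 mm per year.
Specimen B: 4266.6 mm / 0.194 mm per year = 21992.78 years ≈ 21993 varves.

21993 varves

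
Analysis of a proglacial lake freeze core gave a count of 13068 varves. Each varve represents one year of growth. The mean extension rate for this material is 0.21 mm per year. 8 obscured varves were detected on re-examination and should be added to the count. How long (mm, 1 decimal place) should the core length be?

2746.0 mm

True varve count = 13068 + 8 = 13076.
Length ≈ 0.21 × 13076 = 2746.0 mm.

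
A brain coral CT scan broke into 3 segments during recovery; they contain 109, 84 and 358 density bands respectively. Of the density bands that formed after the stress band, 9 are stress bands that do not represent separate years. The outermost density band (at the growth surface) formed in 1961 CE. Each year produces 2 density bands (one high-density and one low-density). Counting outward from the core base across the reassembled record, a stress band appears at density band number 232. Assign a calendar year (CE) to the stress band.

Total density bands = 109 + 84 + 358 = 551.
Between density band 232 and the growth surface there are 551 − 232 = 319 density bands.
Removing the 9 false density bands leaves 319 − 9 = 310 true density bands beyond the stress band.
310 density bands at 2 per year is 310 / 2 = 155 years.
1961 − 155 = 1806 CE.

1806 CE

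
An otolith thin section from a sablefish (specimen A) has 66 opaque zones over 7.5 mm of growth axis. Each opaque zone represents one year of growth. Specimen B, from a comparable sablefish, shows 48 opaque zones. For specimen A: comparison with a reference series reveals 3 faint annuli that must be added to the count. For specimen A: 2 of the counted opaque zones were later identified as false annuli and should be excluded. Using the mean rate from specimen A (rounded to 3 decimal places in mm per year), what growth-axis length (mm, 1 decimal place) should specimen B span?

Specimen A: adjusted count: 66 − 2 + 3 = 67 opaque zones.
A: 7.5 mm over 67 years gives 7.5 / 67 ≈ 0.112 mm/yr.
Length of B = 0.112 × 48 = 5.4 mm.

5.4 mm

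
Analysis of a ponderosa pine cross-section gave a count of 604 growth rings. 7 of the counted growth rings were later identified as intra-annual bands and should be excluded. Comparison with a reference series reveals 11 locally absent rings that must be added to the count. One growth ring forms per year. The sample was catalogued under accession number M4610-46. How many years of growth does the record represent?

After corrections the count is 604 − 7 + 11 = 608 growth rings.
At one growth ring per year, that is 608 years.

608 yr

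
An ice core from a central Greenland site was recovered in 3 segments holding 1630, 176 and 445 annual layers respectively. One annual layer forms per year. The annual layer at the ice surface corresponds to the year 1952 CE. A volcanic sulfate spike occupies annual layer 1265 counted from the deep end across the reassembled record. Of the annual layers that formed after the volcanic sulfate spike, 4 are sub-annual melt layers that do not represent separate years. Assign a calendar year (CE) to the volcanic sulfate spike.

970 CE

Total annual layers = 1630 + 176 + 445 = 2251.
Between annual layer 1265 and the ice surface there are 2251 − 1265 = 986 annual layers.
986 − 4 false = 982 true annual layers after the volcanic sulfate spike.
Counting back 982 years from 1952 CE places the volcanic sulfate spike in 1952 − 982 = 970 CE.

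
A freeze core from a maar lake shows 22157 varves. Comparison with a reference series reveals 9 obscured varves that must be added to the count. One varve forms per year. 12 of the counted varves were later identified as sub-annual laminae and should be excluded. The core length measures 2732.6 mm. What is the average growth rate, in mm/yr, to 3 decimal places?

After corrections the count is 22157 − 12 + 9 = 22154 varves.
Extension rate ≈ 2732.6 / 22154 = 0.123 mm/yr.

0.123 mm/yr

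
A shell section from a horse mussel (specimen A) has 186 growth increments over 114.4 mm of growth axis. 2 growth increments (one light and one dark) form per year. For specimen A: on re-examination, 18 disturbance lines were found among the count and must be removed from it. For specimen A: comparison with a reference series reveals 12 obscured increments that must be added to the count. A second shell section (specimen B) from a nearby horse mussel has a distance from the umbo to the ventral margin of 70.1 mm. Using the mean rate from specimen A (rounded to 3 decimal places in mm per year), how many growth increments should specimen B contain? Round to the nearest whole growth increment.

110 growth increments

Specimen A: true growth increment count = 186 − 18 + 12 = 180.
Specimen A: dividing by 2 growth increments per year: 180 / 2 = 90 years.
A: 114.4 mm over 90 years gives 114.4 / 90 ≈ 1.271 mm/year.
For B, 70.1 / 1.271 = 55.15 years; at 2 growth increments per year that is 55.15 × 2 ≈ 110 growth increments.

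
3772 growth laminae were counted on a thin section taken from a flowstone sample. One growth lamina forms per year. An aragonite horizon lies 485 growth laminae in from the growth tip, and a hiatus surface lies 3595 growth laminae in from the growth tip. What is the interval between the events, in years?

Separation: 3595 − 485 = 3110 growth laminae.
That is 3110 years at one growth lamina per year.

3110 yr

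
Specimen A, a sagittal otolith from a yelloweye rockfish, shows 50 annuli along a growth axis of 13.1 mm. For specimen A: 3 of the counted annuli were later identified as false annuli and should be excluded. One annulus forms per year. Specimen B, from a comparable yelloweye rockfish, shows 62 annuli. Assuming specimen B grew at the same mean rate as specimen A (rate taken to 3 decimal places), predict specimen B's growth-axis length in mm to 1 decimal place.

Specimen A: adjusted count: 50 − 3 = 47 annuli.
A: 13.1 mm over 47 years gives 13.1 / 47 ≈ 0.279 mm/yr.
B's length ≈ 0.279 × 62 = 17.3 mm.

17.3 mm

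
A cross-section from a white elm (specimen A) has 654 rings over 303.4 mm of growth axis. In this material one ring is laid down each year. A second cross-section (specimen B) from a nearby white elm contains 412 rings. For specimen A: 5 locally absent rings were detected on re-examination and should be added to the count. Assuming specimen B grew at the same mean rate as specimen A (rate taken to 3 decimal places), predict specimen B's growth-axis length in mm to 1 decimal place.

189.5 mm

Specimen A: adjusted count: 654 + 5 = 659 rings.
A: 303.4 mm over 659 years gives 303.4 / 659 ≈ 0.460 mm per year.
For B, 0.460 mm/year × 412 years = 189.5 mm.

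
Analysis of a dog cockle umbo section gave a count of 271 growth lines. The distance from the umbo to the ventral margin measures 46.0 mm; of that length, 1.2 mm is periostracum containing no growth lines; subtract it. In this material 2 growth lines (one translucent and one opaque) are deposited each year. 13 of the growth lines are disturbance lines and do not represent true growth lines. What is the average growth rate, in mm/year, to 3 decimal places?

0.347 mm/year

After corrections the count is 271 − 13 = 258 growth lines.
258 growth lines at 2 per year is 258 / 2 = 129 years.
The growth record spans 46.0 − 1.2 = 44.8 mm.
Mean rate = 44.8 mm / 129 years ≈ 0.347 mm/year.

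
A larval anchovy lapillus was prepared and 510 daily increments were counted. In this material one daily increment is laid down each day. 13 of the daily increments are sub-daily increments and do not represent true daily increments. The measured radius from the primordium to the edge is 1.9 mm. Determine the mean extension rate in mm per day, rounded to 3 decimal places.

Adjusted count: 510 − 13 = 497 daily increments.
Extension rate ≈ 1.9 / 497 = 0.004 mm per day.

0.004 mm per day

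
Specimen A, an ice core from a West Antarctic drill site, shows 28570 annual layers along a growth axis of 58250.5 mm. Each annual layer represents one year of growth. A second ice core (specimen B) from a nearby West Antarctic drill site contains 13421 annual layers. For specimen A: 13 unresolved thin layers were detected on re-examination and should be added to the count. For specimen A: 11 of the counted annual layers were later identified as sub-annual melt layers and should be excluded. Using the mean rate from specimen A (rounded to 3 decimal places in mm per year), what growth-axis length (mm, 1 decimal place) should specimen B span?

27365.4 mm

Specimen A: true annual layer count = 28570 − 11 + 13 = 28572.
A: 58250.5 mm over 28572 years gives 58250.5 / 28572 ≈ 2.039 mm/year.
B's length ≈ 2.039 × 13421 = 27365.4 mm.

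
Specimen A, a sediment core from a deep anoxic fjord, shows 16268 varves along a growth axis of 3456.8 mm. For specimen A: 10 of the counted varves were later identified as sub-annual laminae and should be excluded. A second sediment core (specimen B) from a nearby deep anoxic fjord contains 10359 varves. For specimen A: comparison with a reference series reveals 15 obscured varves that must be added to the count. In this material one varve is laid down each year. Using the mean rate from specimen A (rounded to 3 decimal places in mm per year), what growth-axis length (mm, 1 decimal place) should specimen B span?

Specimen A: after corrections the count is 16268 − 10 + 15 = 16273 varves.
A: Mean rate = 3456.8 mm / 16273 years ≈ 0.212 mm per year.
Length of B = 0.212 × 10359 = 2196.1 mm.

2196.1 mm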